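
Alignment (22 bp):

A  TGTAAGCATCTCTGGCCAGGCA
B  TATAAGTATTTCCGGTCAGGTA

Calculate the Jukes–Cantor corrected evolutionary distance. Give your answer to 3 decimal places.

0.339

The sequences differ at 6 of 22 sites (2, 7, 10, 13, 16, 21), so p = 6/22 ≈ 0.272727.
d = −(3/4) ln(1 − 4p/3) = −0.75 ln(1 − 0.363636) = −0.75 ln(0.636364)
  = −0.75 × (-0.451985) = 0.338989 substitutions/site.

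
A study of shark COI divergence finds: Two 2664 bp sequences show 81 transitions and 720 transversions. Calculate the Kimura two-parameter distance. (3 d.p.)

P = 81/2664 ≈ 0.030405 and Q = 720/2664 ≈ 0.27027.
Under the Kimura two-parameter model, d = −½ ln(1 − 2P − Q) − ¼ ln(1 − 2Q).
1 − 2P − Q = 0.66892, giving −½ ln(0.66892) = 0.201045.
1 − 2Q = 0.45946, giving −¼ ln(0.45946) = 0.194426.
d = 0.201045 + 0.194426 = 0.395471.

0.395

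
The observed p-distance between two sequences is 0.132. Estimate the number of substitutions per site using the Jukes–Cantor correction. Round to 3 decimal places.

d = −(3/4) ln(1 − 4p/3) = −0.75 ln(1 − 0.176) = −0.75 ln(0.824)
  = −0.75 × (-0.193585) = 0.145189 substitutions/site.

0.145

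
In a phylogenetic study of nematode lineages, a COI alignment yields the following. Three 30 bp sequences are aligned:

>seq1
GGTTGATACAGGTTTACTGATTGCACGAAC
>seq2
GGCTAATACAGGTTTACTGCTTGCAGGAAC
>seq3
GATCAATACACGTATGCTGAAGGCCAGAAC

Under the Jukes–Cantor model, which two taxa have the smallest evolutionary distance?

seq1 and seq2

seq1–seq2: 4/30 differ, p = 0.133, d = 0.147.
seq1–seq3: 10/30 differ, p = 0.333, d = 0.441.
seq2–seq3: 11/30 differ, p = 0.367, d = 0.503.
The smallest distance is between seq1 and seq2.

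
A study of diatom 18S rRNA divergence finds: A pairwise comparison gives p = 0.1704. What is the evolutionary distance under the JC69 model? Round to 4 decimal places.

0.1933

d = −(3/4) ln(1 − 4p/3) = −0.75 ln(1 − 0.2272) = −0.75 ln(0.7728)
  = −0.75 × (-0.257735) = 0.193301 substitutions/site.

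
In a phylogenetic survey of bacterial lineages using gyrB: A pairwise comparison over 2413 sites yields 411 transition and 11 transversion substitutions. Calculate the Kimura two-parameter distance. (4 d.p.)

P = 411/2413 ≈ 0.170327 and Q = 11/2413 ≈ 0.004559.
Under the Kimura two-parameter model, d = −½ ln(1 − 2P − Q) − ¼ ln(1 − 2Q).
1 − 2P − Q = 0.654787, giving −½ ln(0.654787) = 0.211723.
1 − 2Q = 0.990882, giving −¼ ln(0.990882) = 0.002290.
d = 0.211723 + 0.002290 = 0.214013.

0.2140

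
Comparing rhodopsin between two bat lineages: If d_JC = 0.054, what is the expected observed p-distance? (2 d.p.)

p = (3/4)(1 − e^(−4d/3)) = 0.75 × (1 − e^(-0.072)) = 0.75 × (1 − 0.930531) = 0.052102.

0.05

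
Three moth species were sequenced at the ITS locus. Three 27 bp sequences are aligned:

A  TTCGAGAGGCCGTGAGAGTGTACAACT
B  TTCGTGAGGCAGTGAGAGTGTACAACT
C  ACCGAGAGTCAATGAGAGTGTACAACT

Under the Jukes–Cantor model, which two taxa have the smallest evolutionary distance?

A and B

A–B: 2/27 differ, p = 0.074, d = 0.078.
A–C: 5/27 differ, p = 0.185, d = 0.213.
B–C: 5/27 differ, p = 0.185, d = 0.213.
The smallest distance is between A and B.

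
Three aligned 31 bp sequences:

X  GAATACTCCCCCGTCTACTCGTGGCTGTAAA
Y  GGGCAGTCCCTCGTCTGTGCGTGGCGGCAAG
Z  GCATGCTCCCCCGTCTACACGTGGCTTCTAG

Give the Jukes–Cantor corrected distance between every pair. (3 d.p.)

d(X,Y) = 0.481, d(X,Z) = 0.269, d(Y,Z) = 0.544

X–Y: 11/31 sites differ → p ≈ 0.354839, d = −0.75 ln(1 − 0.473119) = 0.480585 ≈ 0.481.
X–Z: 7/31 sites differ → p ≈ 0.225806, d = −0.75 ln(1 − 0.301075) = 0.268659 ≈ 0.269.
Y–Z: 12/31 sites differ → p ≈ 0.387097, d = −0.75 ln(1 − 0.516129) = 0.544453 ≈ 0.544.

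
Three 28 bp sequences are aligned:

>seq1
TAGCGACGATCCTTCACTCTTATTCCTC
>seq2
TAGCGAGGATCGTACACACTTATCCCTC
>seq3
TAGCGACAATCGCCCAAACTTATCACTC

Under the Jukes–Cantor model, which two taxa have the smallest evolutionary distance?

seq1 and seq2

seq1–seq2: 5/28 differ, p = 0.179, d = 0.204.
seq1–seq3: 8/28 differ, p = 0.286, d = 0.360.
seq2–seq3: 6/28 differ, p = 0.214, d = 0.252.
The smallest distance is between seq1 and seq2.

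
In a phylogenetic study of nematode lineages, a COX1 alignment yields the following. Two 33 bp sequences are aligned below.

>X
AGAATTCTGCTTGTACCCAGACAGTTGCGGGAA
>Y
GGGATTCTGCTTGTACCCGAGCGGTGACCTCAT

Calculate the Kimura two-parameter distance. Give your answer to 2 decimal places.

0.52

Of 33 sites, 7 differences are transitions and 5 are transversions, so P = 7/33 ≈ 0.212121 and Q = 5/33 ≈ 0.151515.
Under the Kimura two-parameter model, d = −½ ln(1 − 2P − Q) − ¼ ln(1 − 2Q).
1 − 2P − Q = 0.424243, giving −½ ln(0.424243) = 0.428724.
1 − 2Q = 0.69697, giving −¼ ln(0.69697) = 0.090253.
d = 0.428724 + 0.090253 = 0.518977.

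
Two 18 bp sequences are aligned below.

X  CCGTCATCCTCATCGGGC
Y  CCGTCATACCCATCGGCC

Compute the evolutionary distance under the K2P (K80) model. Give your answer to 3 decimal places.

0.188

Of 18 sites, 1 differences are transitions and 2 are transversions, so P = 1/18 ≈ 0.055556 and Q = 2/18 ≈ 0.111111.
Under the Kimura two-parameter model, d = −½ ln(1 − 2P − Q) − ¼ ln(1 − 2Q).
1 − 2P − Q = 0.777777, giving −½ ln(0.777777) = 0.125658.
1 − 2Q = 0.777778, giving −¼ ln(0.777778) = 0.062829.
d = 0.125658 + 0.062829 = 0.188487.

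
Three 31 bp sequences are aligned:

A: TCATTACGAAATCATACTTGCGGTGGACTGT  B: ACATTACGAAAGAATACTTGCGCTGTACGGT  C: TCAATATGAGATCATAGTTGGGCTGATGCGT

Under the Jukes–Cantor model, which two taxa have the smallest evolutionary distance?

A and B

A–B: 6/31 differ, p = 0.194, d = 0.224.
A–C: 10/31 differ, p = 0.323, d = 0.422.
B–C: 12/31 differ, p = 0.387, d = 0.544.
The smallest distance is between A and B.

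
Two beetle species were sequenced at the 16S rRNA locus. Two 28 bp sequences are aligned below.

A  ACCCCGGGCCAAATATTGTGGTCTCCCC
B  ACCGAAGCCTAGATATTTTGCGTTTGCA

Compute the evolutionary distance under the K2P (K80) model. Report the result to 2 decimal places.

Of 28 sites, 5 differences are transitions and 8 are transversions, so P = 5/28 ≈ 0.178571 and Q = 8/28 ≈ 0.285714.
Under the Kimura two-parameter model, d = −½ ln(1 − 2P − Q) − ¼ ln(1 − 2Q).
1 − 2P − Q = 0.357144, giving −½ ln(0.357144) = 0.514808.
1 − 2Q = 0.428572, giving −¼ ln(0.428572) = 0.211824.
d = 0.514808 + 0.211824 = 0.726632.

0.73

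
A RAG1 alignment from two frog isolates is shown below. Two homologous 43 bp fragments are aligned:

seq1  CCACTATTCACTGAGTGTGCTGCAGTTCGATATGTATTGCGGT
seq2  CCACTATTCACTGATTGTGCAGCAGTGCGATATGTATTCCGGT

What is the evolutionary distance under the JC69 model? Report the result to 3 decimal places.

0.099

The sequences differ at 4 of 43 sites (15, 21, 27, 39), so p = 4/43 ≈ 0.093023.
d = −(3/4) ln(1 − 4p/3) = −0.75 ln(1 − 0.124031) = −0.75 ln(0.875969)
  = −0.75 × (-0.132425) = 0.099319 substitutions/site.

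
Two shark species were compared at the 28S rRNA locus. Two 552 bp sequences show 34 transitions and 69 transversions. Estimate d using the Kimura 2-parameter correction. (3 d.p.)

0.215

P = 34/552 ≈ 0.061594 and Q = 69/552 = 0.125.
Under the Kimura two-parameter model, d = −½ ln(1 − 2P − Q) − ¼ ln(1 − 2Q).
1 − 2P − Q = 0.751812, giving −½ ln(0.751812) = 0.142634.
1 − 2Q = 0.75, giving −¼ ln(0.75) = 0.071921.
d = 0.142634 + 0.071921 = 0.214555.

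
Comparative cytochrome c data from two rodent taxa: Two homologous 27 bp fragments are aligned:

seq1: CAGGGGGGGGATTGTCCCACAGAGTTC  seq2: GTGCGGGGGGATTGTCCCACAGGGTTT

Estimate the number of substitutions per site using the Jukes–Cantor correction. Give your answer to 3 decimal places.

The sequences differ at 5 of 27 sites (1, 2, 4, 23, 27), so p = 5/27 ≈ 0.185185.
d = −(3/4) ln(1 − 4p/3) = −0.75 ln(1 − 0.246913) = −0.75 ln(0.753087)
  = −0.75 × (-0.283575) = 0.212681 substitutions/site.

0.213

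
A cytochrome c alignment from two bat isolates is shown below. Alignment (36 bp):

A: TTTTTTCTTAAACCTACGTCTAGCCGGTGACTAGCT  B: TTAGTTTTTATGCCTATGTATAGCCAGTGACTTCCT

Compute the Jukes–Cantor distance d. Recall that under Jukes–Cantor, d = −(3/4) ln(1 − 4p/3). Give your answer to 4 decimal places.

The sequences differ at 10 of 36 sites (3, 4, 7, 11, 12, 17, 20, 26, 33, 34), so p = 10/36 ≈ 0.277778.
d = −(3/4) ln(1 − 4p/3) = −0.75 ln(1 − 0.370371) = −0.75 ln(0.629629)
  = −0.75 × (-0.462625) = 0.346969 substitutions/site.

0.3470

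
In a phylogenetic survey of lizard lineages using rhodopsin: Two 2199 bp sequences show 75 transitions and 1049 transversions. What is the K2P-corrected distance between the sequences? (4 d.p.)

1.1642

P = 75/2199 ≈ 0.034106 and Q = 1049/2199 ≈ 0.477035.
Under the Kimura two-parameter model, d = −½ ln(1 − 2P − Q) − ¼ ln(1 − 2Q).
1 − 2P − Q = 0.454753, giving −½ ln(0.454753) = 0.394000.
1 − 2Q = 0.04593, giving −¼ ln(0.04593) = 0.770159.
d = 0.394000 + 0.770159 = 1.164159.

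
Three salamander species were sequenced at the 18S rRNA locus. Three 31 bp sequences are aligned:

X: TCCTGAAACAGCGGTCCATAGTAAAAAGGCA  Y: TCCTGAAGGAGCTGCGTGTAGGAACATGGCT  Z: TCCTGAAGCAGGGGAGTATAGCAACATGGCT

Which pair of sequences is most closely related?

Y and Z

X–Y: 11/31 differ, p = 0.355, d = 0.481.
X–Z: 9/31 differ, p = 0.290, d = 0.367.
Y–Z: 6/31 differ, p = 0.194, d = 0.224.
The smallest distance is between Y and Z.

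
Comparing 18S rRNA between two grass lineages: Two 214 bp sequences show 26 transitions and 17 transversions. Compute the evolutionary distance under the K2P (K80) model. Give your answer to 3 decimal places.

P = 26/214 ≈ 0.121495 and Q = 17/214 ≈ 0.079439.
Under the Kimura two-parameter model, d = −½ ln(1 − 2P − Q) − ¼ ln(1 − 2Q).
1 − 2P − Q = 0.677571, giving −½ ln(0.677571) = 0.194620.
1 − 2Q = 0.841122, giving −¼ ln(0.841122) = 0.043255.
d = 0.194620 + 0.043255 = 0.237875.

0.238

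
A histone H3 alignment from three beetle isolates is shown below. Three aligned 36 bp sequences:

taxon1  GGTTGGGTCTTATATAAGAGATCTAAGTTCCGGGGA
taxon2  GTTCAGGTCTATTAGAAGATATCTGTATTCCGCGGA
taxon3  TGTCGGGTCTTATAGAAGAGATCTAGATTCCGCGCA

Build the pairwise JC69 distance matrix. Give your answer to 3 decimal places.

d(taxon1,taxon2) = 0.392, d(taxon1,taxon3) = 0.225, d(taxon2,taxon3) = 0.304

taxon1–taxon2: 11/36 sites differ → p ≈ 0.305556, d = −0.75 ln(1 − 0.407408) = 0.392437 ≈ 0.392.
taxon1–taxon3: 7/36 sites differ → p ≈ 0.194444, d = −0.75 ln(1 − 0.259259) = 0.225078 ≈ 0.225.
taxon2–taxon3: 9/36 sites differ → p = 0.25, d = −0.75 ln(1 − 0.333333) = 0.304098 ≈ 0.304.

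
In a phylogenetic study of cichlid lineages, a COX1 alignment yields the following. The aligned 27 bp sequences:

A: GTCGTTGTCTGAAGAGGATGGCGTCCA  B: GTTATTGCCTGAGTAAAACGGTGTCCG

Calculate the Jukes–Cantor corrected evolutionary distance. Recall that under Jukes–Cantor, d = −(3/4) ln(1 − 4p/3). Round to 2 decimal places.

The sequences differ at 10 of 27 sites (3, 4, 8, 13, 14, 16, 17, 19, 22, 27), so p = 10/27 ≈ 0.37037.
d = −(3/4) ln(1 − 4p/3) = −0.75 ln(1 − 0.493827) = −0.75 ln(0.506173)
  = −0.75 × (-0.680877) = 0.510658 substitutions/site.

0.51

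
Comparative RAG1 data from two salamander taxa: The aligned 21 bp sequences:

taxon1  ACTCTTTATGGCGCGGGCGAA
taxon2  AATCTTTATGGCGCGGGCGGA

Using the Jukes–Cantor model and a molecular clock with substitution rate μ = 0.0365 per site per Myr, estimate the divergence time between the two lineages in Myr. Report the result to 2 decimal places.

The sequences differ at 2 of 21 sites (2, 20), so p = 2/21 ≈ 0.095238.
d = −(3/4) ln(1 − 4p/3) = −0.75 ln(1 − 0.126984) = −0.75 ln(0.873016)
  = −0.75 × (-0.135801) = 0.101851 substitutions/site.
Under a molecular clock d = 2μt, so t = d/(2μ) = 0.101851 / (2 × 0.0365) = 1.40 Myr.

1.40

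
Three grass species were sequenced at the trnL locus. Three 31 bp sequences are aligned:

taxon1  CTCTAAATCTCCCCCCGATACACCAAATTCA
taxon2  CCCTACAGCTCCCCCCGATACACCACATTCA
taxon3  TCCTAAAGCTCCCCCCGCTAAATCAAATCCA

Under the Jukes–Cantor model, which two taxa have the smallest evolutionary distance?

taxon1 and taxon2

taxon1–taxon2: 4/31 differ, p = 0.129, d = 0.142.
taxon1–taxon3: 7/31 differ, p = 0.226, d = 0.269.
taxon2–taxon3: 7/31 differ, p = 0.226, d = 0.269.
The smallest distance is between taxon1 and taxon2.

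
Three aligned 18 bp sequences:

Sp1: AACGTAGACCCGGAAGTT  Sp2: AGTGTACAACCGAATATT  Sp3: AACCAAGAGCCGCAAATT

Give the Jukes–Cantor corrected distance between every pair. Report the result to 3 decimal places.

d(Sp1,Sp2) = 0.548, d(Sp1,Sp3) = 0.347, d(Sp2,Sp3) = 0.673

Sp1–Sp2: 7/18 sites differ → p ≈ 0.388889, d = −0.75 ln(1 − 0.518519) = 0.548166 ≈ 0.548.
Sp1–Sp3: 5/18 sites differ → p ≈ 0.277778, d = −0.75 ln(1 − 0.370371) = 0.346968 ≈ 0.347.
Sp2–Sp3: 8/18 sites differ → p ≈ 0.444444, d = −0.75 ln(1 − 0.592592) = 0.673455 ≈ 0.673.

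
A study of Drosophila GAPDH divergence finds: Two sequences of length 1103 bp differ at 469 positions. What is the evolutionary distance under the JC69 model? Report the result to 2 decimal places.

p = 469/1103 ≈ 0.425204.
d = −(3/4) ln(1 − 4p/3) = −0.75 ln(1 − 0.566939) = −0.75 ln(0.433061)
  = −0.75 × (-0.836877) = 0.627658 substitutions/site.

0.63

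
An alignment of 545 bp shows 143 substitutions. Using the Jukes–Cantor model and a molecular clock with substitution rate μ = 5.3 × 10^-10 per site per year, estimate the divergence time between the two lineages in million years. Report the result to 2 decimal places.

p = 143/545 ≈ 0.262385.
d = −(3/4) ln(1 − 4p/3) = −0.75 ln(1 − 0.349847) = −0.75 ln(0.650153)
  = −0.75 × (-0.430548) = 0.322911 substitutions/site.
Under a molecular clock d = 2μt, so t = d/(2μ) = 0.322911 / (2 × 5.3 × 10^-10) = 304.63 million years.

304.63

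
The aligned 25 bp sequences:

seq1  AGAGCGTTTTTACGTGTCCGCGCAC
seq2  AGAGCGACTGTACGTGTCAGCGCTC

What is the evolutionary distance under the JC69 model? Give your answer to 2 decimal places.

0.23

The sequences differ at 5 of 25 sites (7, 8, 10, 19, 24), so p = 5/25 = 0.2.
d = −(3/4) ln(1 − 4p/3) = −0.75 ln(1 − 0.266667) = −0.75 ln(0.733333)
  = −0.75 × (-0.310155) = 0.232616 substitutions/site.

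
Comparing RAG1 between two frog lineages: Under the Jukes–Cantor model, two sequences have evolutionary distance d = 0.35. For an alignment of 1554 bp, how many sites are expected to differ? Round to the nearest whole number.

435

Invert JC69: p = (3/4)(1 − e^(−4d/3)) = 0.75 × (1 − e^(-0.466667)) = 0.75 × (1 − 0.627089) = 0.279683.
Expected differing sites = pL ≈ 0.279683 × 1554 = 434.627382 ≈ 435.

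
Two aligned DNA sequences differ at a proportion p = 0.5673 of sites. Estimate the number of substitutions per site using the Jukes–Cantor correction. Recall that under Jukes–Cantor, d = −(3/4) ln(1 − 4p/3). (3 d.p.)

d = −(3/4) ln(1 − 4p/3) = −0.75 ln(1 − 0.7564) = −0.75 ln(0.2436)
  = −0.75 × (-1.412228) = 1.059171 substitutions/site.

1.059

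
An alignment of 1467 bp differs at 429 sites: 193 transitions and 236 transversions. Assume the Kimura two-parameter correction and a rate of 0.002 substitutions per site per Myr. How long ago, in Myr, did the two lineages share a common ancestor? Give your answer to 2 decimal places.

P = 193/1467 ≈ 0.131561 and Q = 236/1467 ≈ 0.160873.
Under the Kimura two-parameter model, d = −½ ln(1 − 2P − Q) − ¼ ln(1 − 2Q).
1 − 2P − Q = 0.576005, giving −½ ln(0.576005) = 0.275819.
1 − 2Q = 0.678254, giving −¼ ln(0.678254) = 0.097058.
d = 0.275819 + 0.097058 = 0.372877.
Under a molecular clock d = 2μt, so t = d/(2μ) = 0.372877 / (2 × 0.002) = 93.22 Myr.

93.22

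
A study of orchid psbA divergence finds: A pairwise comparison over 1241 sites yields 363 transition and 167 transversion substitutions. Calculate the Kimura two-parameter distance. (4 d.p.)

P = 363/1241 ≈ 0.292506 and Q = 167/1241 ≈ 0.134569.
Under the Kimura two-parameter model, d = −½ ln(1 − 2P − Q) − ¼ ln(1 − 2Q).
1 − 2P − Q = 0.280419, giving −½ ln(0.280419) = 0.635735.
1 − 2Q = 0.730862, giving −¼ ln(0.730862) = 0.078383.
d = 0.635735 + 0.078383 = 0.714118.

0.7141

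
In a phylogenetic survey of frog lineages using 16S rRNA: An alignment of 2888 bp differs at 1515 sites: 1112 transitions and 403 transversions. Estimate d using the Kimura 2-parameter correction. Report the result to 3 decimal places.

1.284

P = 1112/2888 ≈ 0.385042 and Q = 403/2888 ≈ 0.139543.
Under the Kimura two-parameter model, d = −½ ln(1 − 2P − Q) − ¼ ln(1 − 2Q).
1 − 2P − Q = 0.090373, giving −½ ln(0.090373) = 1.201905.
1 − 2Q = 0.720914, giving −¼ ln(0.720914) = 0.081809.
d = 1.201905 + 0.081809 = 1.283714.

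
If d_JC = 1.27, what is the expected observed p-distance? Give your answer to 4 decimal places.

p = (3/4)(1 − e^(−4d/3)) = 0.75 × (1 − e^(-1.693333)) = 0.75 × (1 − 0.183906) = 0.612071.

0.6121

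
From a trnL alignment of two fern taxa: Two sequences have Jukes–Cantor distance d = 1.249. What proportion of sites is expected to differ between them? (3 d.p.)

0.608

p = (3/4)(1 − e^(−4d/3)) = 0.75 × (1 − e^(-1.665333)) = 0.75 × (1 − 0.189128) = 0.608154.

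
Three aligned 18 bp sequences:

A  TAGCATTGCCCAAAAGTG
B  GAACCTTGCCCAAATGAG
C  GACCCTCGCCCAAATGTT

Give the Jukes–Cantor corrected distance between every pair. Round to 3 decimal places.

d(A,B) = 0.347, d(A,C) = 0.441, d(B,C) = 0.264

A–B: 5/18 sites differ → p ≈ 0.277778, d = −0.75 ln(1 − 0.370371) = 0.346968 ≈ 0.347.
A–C: 6/18 sites differ → p ≈ 0.333333, d = −0.75 ln(1 − 0.444444) = 0.440839 ≈ 0.441.
B–C: 4/18 sites differ → p ≈ 0.222222, d = −0.75 ln(1 − 0.296296) = 0.263548 ≈ 0.264.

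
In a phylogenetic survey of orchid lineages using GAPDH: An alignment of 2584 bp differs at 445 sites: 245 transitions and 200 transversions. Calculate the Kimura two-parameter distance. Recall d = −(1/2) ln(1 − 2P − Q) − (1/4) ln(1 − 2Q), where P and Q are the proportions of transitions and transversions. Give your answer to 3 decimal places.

P = 245/2584 ≈ 0.094814 and Q = 200/2584 ≈ 0.077399.
Under the Kimura two-parameter model, d = −½ ln(1 − 2P − Q) − ¼ ln(1 − 2Q).
1 − 2P − Q = 0.732973, giving −½ ln(0.732973) = 0.155323.
1 − 2Q = 0.845202, giving −¼ ln(0.845202) = 0.042045.
d = 0.155323 + 0.042045 = 0.197368.

0.197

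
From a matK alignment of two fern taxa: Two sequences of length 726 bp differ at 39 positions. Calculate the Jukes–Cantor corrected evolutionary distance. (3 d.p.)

p = 39/726 ≈ 0.053719.
d = −(3/4) ln(1 − 4p/3) = −0.75 ln(1 − 0.071625) = −0.75 ln(0.928375)
  = −0.75 × (-0.074320) = 0.055740 substitutions/site.

0.056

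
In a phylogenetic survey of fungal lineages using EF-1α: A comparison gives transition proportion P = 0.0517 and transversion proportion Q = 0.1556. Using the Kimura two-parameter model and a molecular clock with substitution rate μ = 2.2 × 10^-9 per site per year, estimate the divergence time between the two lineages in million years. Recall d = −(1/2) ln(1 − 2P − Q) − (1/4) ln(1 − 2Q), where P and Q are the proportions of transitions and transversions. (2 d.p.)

Under the Kimura two-parameter model, d = −½ ln(1 − 2P − Q) − ¼ ln(1 − 2Q).
1 − 2P − Q = 0.741, giving −½ ln(0.741) = 0.149877.
1 − 2Q = 0.6888, giving −¼ ln(0.6888) = 0.093201.
d = 0.149877 + 0.093201 = 0.243078.
Under a molecular clock d = 2μt, so t = d/(2μ) = 0.243078 / (2 × 2.2 × 10^-9) = 55.25 million years.

55.25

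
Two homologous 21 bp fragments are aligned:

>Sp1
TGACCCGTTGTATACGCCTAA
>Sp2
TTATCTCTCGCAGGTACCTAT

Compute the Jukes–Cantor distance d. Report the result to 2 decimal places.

The sequences differ at 11 of 21 sites, so p = 11/21 ≈ 0.52381.
d = −(3/4) ln(1 − 4p/3) = −0.75 ln(1 − 0.698413) = −0.75 ln(0.301587)
  = −0.75 × (-1.198697) = 0.899023 substitutions/site.

0.90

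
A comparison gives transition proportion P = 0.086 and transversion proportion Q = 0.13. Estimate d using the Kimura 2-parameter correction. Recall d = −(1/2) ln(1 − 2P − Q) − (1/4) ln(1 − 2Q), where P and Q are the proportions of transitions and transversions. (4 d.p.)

0.2550

Under the Kimura two-parameter model, d = −½ ln(1 − 2P − Q) − ¼ ln(1 − 2Q).
1 − 2P − Q = 0.698, giving −½ ln(0.698) = 0.179768.
1 − 2Q = 0.74, giving −¼ ln(0.74) = 0.075276.
d = 0.179768 + 0.075276 = 0.255044.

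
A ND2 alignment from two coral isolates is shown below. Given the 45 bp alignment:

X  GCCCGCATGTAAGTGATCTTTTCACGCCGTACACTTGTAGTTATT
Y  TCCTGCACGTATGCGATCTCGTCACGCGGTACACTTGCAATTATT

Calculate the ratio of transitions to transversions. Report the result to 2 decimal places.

Transitions are A↔G and C↔T; transversions are all other mismatches.
Transitions: 6. Transversions: 4.
R = 6/4 = 1.50.

1.50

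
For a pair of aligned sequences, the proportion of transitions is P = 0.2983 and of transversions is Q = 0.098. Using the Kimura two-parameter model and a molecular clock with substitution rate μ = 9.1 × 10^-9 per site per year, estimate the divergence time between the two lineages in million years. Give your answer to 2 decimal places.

Under the Kimura two-parameter model, d = −½ ln(1 − 2P − Q) − ¼ ln(1 − 2Q).
1 − 2P − Q = 0.3054, giving −½ ln(0.3054) = 0.593066.
1 − 2Q = 0.804, giving −¼ ln(0.804) = 0.054539.
d = 0.593066 + 0.054539 = 0.647605.
Under a molecular clock d = 2μt, so t = d/(2μ) = 0.647605 / (2 × 9.1 × 10^-9) = 35.58 million years.

35.58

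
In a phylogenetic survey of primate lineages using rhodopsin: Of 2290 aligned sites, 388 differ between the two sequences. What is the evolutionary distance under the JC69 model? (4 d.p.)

p = 388/2290 ≈ 0.169432.
d = −(3/4) ln(1 − 4p/3) = −0.75 ln(1 − 0.225909) = −0.75 ln(0.774091)
  = −0.75 × (-0.256066) = 0.192050 substitutions/site.

0.1921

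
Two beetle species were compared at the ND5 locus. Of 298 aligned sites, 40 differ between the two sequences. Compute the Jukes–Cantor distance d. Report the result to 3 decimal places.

p = 40/298 ≈ 0.134228.
d = −(3/4) ln(1 − 4p/3) = −0.75 ln(1 − 0.178971) = −0.75 ln(0.821029)
  = −0.75 × (-0.197197) = 0.147898 substitutions/site.

0.148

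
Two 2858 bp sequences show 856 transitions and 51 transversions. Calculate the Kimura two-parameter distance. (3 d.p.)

P = 856/2858 ≈ 0.29951 and Q = 51/2858 ≈ 0.017845.
Under the Kimura two-parameter model, d = −½ ln(1 − 2P − Q) − ¼ ln(1 − 2Q).
1 − 2P − Q = 0.383135, giving −½ ln(0.383135) = 0.479684.
1 − 2Q = 0.96431, giving −¼ ln(0.96431) = 0.009086.
d = 0.479684 + 0.009086 = 0.488770.

0.489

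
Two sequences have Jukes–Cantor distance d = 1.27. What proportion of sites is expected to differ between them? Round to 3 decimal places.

p = (3/4)(1 − e^(−4d/3)) = 0.75 × (1 − e^(-1.693333)) = 0.75 × (1 − 0.183906) = 0.612071.

0.612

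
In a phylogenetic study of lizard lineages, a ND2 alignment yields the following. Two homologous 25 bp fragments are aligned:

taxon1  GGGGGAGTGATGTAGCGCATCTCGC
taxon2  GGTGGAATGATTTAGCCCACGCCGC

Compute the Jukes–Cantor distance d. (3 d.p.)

The sequences differ at 7 of 25 sites (3, 7, 12, 17, 20, 21, 22), so p = 7/25 = 0.28.
d = −(3/4) ln(1 − 4p/3) = −0.75 ln(1 − 0.373333) = −0.75 ln(0.626667)
  = −0.75 × (-0.467340) = 0.350505 substitutions/site.

0.351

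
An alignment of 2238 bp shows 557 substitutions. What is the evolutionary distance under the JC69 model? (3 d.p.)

p = 557/2238 ≈ 0.248883.
d = −(3/4) ln(1 − 4p/3) = −0.75 ln(1 − 0.331844) = −0.75 ln(0.668156)
  = −0.75 × (-0.403234) = 0.302426 substitutions/site.

0.302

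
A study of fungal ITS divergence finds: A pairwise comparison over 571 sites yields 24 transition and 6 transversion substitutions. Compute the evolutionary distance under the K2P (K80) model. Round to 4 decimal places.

0.0550

P = 24/571 ≈ 0.042032 and Q = 6/571 ≈ 0.010508.
Under the Kimura two-parameter model, d = −½ ln(1 − 2P − Q) − ¼ ln(1 − 2Q).
1 − 2P − Q = 0.905428, giving −½ ln(0.905428) = 0.049674.
1 − 2Q = 0.978984, giving −¼ ln(0.978984) = 0.005310.
d = 0.049674 + 0.005310 = 0.054984.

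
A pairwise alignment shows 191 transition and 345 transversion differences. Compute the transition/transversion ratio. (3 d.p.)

R = 191/345 = 0.553623… ≈ 0.554 (to 3 d.p.).

0.554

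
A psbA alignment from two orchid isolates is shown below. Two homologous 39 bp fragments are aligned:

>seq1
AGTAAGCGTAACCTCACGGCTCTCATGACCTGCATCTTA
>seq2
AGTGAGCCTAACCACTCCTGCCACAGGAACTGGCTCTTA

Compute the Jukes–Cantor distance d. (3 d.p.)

The sequences differ at 13 of 39 sites, so p = 13/39 ≈ 0.333333.
d = −(3/4) ln(1 − 4p/3) = −0.75 ln(1 − 0.444444) = −0.75 ln(0.555556)
  = −0.75 × (-0.587786) = 0.440840 substitutions/site.

0.441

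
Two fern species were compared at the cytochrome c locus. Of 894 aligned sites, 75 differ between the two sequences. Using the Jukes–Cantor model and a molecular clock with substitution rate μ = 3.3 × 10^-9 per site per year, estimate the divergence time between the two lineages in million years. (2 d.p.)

p = 75/894 ≈ 0.083893.
d = −(3/4) ln(1 − 4p/3) = −0.75 ln(1 − 0.111857) = −0.75 ln(0.888143)
  = −0.75 × (-0.118623) = 0.088967 substitutions/site.
Under a molecular clock d = 2μt, so t = d/(2μ) = 0.088967 / (2 × 3.3 × 10^-9) = 13.48 million years.

13.48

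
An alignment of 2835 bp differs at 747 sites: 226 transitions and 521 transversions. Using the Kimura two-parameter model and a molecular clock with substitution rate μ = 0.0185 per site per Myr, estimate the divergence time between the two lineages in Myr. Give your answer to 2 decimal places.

P = 226/2835 ≈ 0.079718 and Q = 521/2835 ≈ 0.183774.
Under the Kimura two-parameter model, d = −½ ln(1 − 2P − Q) − ¼ ln(1 − 2Q).
1 − 2P − Q = 0.65679, giving −½ ln(0.65679) = 0.210195.
1 − 2Q = 0.632452, giving −¼ ln(0.632452) = 0.114538.
d = 0.210195 + 0.114538 = 0.324733.
Under a molecular clock d = 2μt, so t = d/(2μ) = 0.324733 / (2 × 0.0185) = 8.78 Myr.

8.78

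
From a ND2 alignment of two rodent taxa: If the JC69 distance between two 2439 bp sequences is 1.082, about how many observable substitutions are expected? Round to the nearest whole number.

1397

Invert JC69: p = (3/4)(1 − e^(−4d/3)) = 0.75 × (1 − e^(-1.442667)) = 0.75 × (1 − 0.236297) = 0.572777.
Expected differing sites = pL ≈ 0.572777 × 2439 = 1397.003103 ≈ 1397.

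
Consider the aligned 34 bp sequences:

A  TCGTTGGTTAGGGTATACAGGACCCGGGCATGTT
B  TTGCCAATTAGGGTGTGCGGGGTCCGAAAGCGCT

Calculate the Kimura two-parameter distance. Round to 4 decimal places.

1.2290

Of 34 sites, 15 differences are transitions and 1 are transversions, so P = 15/34 ≈ 0.441176 and Q = 1/34 ≈ 0.029412.
Under the Kimura two-parameter model, d = −½ ln(1 − 2P − Q) − ¼ ln(1 − 2Q).
1 − 2P − Q = 0.088236, giving −½ ln(0.088236) = 1.213870.
1 − 2Q = 0.941176, giving −¼ ln(0.941176) = 0.015156.
d = 1.213870 + 0.015156 = 1.229026.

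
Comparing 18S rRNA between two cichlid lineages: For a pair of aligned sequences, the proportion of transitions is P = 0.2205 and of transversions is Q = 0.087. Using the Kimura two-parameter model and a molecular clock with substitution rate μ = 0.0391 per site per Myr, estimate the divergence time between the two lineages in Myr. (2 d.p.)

Under the Kimura two-parameter model, d = −½ ln(1 − 2P − Q) − ¼ ln(1 − 2Q).
1 − 2P − Q = 0.472, giving −½ ln(0.472) = 0.375388.
1 − 2Q = 0.826, giving −¼ ln(0.826) = 0.047790.
d = 0.375388 + 0.047790 = 0.423178.
Under a molecular clock d = 2μt, so t = d/(2μ) = 0.423178 / (2 × 0.0391) = 5.41 Myr.

5.41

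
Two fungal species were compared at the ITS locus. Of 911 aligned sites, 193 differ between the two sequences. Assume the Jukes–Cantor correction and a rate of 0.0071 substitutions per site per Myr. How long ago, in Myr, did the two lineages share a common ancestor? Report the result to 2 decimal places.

17.53

p = 193/911 ≈ 0.211855.
d = −(3/4) ln(1 − 4p/3) = −0.75 ln(1 − 0.282473) = −0.75 ln(0.717527)
  = −0.75 × (-0.331945) = 0.248959 substitutions/site.
Under a molecular clock d = 2μt, so t = d/(2μ) = 0.248959 / (2 × 0.0071) = 17.53 Myr.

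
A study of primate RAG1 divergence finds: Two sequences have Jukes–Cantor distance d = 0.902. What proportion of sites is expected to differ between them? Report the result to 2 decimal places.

0.52

p = (3/4)(1 − e^(−4d/3)) = 0.75 × (1 − e^(-1.202667)) = 0.75 × (1 − 0.300392) = 0.524706.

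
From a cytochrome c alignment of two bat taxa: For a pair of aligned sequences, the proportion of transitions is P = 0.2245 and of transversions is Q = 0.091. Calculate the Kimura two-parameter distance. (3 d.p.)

0.438

Under the Kimura two-parameter model, d = −½ ln(1 − 2P − Q) − ¼ ln(1 − 2Q).
1 − 2P − Q = 0.46, giving −½ ln(0.46) = 0.388264.
1 − 2Q = 0.818, giving −¼ ln(0.818) = 0.050223.
d = 0.388264 + 0.050223 = 0.438487.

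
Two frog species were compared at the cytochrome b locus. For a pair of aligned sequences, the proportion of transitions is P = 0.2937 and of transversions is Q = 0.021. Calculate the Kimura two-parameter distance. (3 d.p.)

Under the Kimura two-parameter model, d = −½ ln(1 − 2P − Q) − ¼ ln(1 − 2Q).
1 − 2P − Q = 0.3916, giving −½ ln(0.3916) = 0.468757.
1 − 2Q = 0.958, giving −¼ ln(0.958) = 0.010727.
d = 0.468757 + 0.010727 = 0.479484.

0.479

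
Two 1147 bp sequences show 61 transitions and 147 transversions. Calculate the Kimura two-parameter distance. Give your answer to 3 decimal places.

0.208

P = 61/1147 ≈ 0.053182 and Q = 147/1147 ≈ 0.12816.
Under the Kimura two-parameter model, d = −½ ln(1 − 2P − Q) − ¼ ln(1 − 2Q).
1 − 2P − Q = 0.765476, giving −½ ln(0.765476) = 0.133629.
1 − 2Q = 0.74368, giving −¼ ln(0.74368) = 0.074036.
d = 0.133629 + 0.074036 = 0.207665.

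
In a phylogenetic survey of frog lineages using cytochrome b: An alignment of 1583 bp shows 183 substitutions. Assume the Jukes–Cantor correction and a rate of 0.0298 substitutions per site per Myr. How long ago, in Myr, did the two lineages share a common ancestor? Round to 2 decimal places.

2.11

p = 183/1583 ≈ 0.115603.
d = −(3/4) ln(1 − 4p/3) = −0.75 ln(1 − 0.154137) = −0.75 ln(0.845863)
  = −0.75 × (-0.167398) = 0.125549 substitutions/site.
Under a molecular clock d = 2μt, so t = d/(2μ) = 0.125549 / (2 × 0.0298) = 2.11 Myr.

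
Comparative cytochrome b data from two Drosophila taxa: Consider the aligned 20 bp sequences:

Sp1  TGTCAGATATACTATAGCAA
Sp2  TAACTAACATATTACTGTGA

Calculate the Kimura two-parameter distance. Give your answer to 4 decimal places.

1.0377

Of 20 sites, 7 differences are transitions and 3 are transversions, so P = 7/20 = 0.35 and Q = 3/20 = 0.15.
Under the Kimura two-parameter model, d = −½ ln(1 − 2P − Q) − ¼ ln(1 − 2Q).
1 − 2P − Q = 0.15, giving −½ ln(0.15) = 0.948560.
1 − 2Q = 0.7, giving −¼ ln(0.7) = 0.089169.
d = 0.948560 + 0.089169 = 1.037729.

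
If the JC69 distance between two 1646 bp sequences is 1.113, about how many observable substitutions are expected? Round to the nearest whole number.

Invert JC69: p = (3/4)(1 − e^(−4d/3)) = 0.75 × (1 − e^(-1.484)) = 0.75 × (1 − 0.226729) = 0.579953.
Expected differing sites = pL ≈ 0.579953 × 1646 = 954.602638 ≈ 955.

955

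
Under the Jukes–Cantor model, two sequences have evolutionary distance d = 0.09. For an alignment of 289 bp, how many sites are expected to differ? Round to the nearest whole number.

Invert JC69: p = (3/4)(1 − e^(−4d/3)) = 0.75 × (1 − e^(-0.12)) = 0.75 × (1 − 0.886920) = 0.084810.
Expected differing sites = pL ≈ 0.084810 × 289 = 24.51009 ≈ 25.

25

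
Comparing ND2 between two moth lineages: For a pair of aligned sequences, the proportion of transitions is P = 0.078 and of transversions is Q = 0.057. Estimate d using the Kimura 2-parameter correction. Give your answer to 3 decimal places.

0.150

Under the Kimura two-parameter model, d = −½ ln(1 − 2P − Q) − ¼ ln(1 − 2Q).
1 − 2P − Q = 0.787, giving −½ ln(0.787) = 0.119764.
1 − 2Q = 0.886, giving −¼ ln(0.886) = 0.030260.
d = 0.119764 + 0.030260 = 0.150024.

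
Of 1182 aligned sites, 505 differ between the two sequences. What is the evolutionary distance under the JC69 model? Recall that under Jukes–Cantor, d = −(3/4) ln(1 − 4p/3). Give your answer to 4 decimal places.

0.6324

p = 505/1182 ≈ 0.427242.
d = −(3/4) ln(1 − 4p/3) = −0.75 ln(1 − 0.569656) = −0.75 ln(0.430344)
  = −0.75 × (-0.843170) = 0.632378 substitutions/site.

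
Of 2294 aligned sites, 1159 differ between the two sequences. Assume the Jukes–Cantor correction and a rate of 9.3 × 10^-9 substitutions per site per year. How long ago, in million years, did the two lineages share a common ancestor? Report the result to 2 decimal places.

45.15

p = 1159/2294 ≈ 0.505231.
d = −(3/4) ln(1 − 4p/3) = −0.75 ln(1 − 0.673641) = −0.75 ln(0.326359)
  = −0.75 × (-1.119757) = 0.839818 substitutions/site.
Under a molecular clock d = 2μt, so t = d/(2μ) = 0.839818 / (2 × 9.3 × 10^-9) = 45.15 million years.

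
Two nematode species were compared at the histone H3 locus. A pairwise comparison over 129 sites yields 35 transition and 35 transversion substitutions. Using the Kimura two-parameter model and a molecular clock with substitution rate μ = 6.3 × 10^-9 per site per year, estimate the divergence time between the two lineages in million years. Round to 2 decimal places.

82.26

P = 35/129 ≈ 0.271318 and Q = 35/129 ≈ 0.271318.
Under the Kimura two-parameter model, d = −½ ln(1 − 2P − Q) − ¼ ln(1 − 2Q).
1 − 2P − Q = 0.186046, giving −½ ln(0.186046) = 0.840881.
1 − 2Q = 0.457364, giving −¼ ln(0.457364) = 0.195569.
d = 0.840881 + 0.195569 = 1.036450.
Under a molecular clock d = 2μt, so t = d/(2μ) = 1.036450 / (2 × 6.3 × 10^-9) = 82.26 million years.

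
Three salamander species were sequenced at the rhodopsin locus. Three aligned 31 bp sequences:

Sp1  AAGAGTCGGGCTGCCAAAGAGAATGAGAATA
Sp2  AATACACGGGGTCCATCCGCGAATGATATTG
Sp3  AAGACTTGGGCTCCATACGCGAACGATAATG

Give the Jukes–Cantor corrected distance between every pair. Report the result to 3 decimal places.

Sp1–Sp2: 13/31 sites differ → p ≈ 0.419355, d = −0.75 ln(1 − 0.55914) = 0.614271 ≈ 0.614.
Sp1–Sp3: 10/31 sites differ → p ≈ 0.322581, d = −0.75 ln(1 − 0.430108) = 0.421731 ≈ 0.422.
Sp2–Sp3: 7/31 sites differ → p ≈ 0.225806, d = −0.75 ln(1 − 0.301075) = 0.268659 ≈ 0.269.

d(Sp1,Sp2) = 0.614, d(Sp1,Sp3) = 0.422, d(Sp2,Sp3) = 0.269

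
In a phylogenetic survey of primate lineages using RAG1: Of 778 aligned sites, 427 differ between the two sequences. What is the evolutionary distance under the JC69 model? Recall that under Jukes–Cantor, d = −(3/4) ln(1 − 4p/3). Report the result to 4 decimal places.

p = 427/778 ≈ 0.548843.
d = −(3/4) ln(1 − 4p/3) = −0.75 ln(1 − 0.731791) = −0.75 ln(0.268209)
  = −0.75 × (-1.315989) = 0.986992 substitutions/site.

0.9870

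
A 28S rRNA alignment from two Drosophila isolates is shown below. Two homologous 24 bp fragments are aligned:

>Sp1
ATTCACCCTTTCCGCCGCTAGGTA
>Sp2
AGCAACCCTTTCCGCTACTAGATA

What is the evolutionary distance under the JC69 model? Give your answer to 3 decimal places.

0.304

The sequences differ at 6 of 24 sites (2, 3, 4, 16, 17, 22), so p = 6/24 = 0.25.
d = −(3/4) ln(1 − 4p/3) = −0.75 ln(1 − 0.333333) = −0.75 ln(0.666667)
  = −0.75 × (-0.405465) = 0.304099 substitutions/site.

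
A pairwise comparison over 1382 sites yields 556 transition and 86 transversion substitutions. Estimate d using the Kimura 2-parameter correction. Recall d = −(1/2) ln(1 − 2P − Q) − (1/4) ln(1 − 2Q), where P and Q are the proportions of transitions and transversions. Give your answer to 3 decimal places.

P = 556/1382 ≈ 0.402315 and Q = 86/1382 ≈ 0.062229.
Under the Kimura two-parameter model, d = −½ ln(1 − 2P − Q) − ¼ ln(1 − 2Q).
1 − 2P − Q = 0.133141, giving −½ ln(0.133141) = 1.008173.
1 − 2Q = 0.875542, giving −¼ ln(0.875542) = 0.033228.
d = 1.008173 + 0.033228 = 1.041401.

1.041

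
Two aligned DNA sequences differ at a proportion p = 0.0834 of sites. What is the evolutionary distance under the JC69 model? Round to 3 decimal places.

0.088

d = −(3/4) ln(1 − 4p/3) = −0.75 ln(1 − 0.1112) = −0.75 ln(0.8888)
  = −0.75 × (-0.117883) = 0.088412 substitutions/site.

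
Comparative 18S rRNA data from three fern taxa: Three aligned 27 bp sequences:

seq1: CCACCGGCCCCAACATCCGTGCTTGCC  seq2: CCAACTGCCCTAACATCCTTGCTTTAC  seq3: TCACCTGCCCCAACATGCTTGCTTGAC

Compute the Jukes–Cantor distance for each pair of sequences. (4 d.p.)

d(seq1,seq2) = 0.2635, d(seq1,seq3) = 0.2127, d(seq2,seq3) = 0.2127

seq1–seq2: 6/27 sites differ → p ≈ 0.222222, d = −0.75 ln(1 − 0.296296) = 0.263548 ≈ 0.2635.
seq1–seq3: 5/27 sites differ → p ≈ 0.185185, d = −0.75 ln(1 − 0.246913) = 0.212681 ≈ 0.2127.
seq2–seq3: 5/27 sites differ → p ≈ 0.185185, d = −0.75 ln(1 − 0.246913) = 0.212681 ≈ 0.2127.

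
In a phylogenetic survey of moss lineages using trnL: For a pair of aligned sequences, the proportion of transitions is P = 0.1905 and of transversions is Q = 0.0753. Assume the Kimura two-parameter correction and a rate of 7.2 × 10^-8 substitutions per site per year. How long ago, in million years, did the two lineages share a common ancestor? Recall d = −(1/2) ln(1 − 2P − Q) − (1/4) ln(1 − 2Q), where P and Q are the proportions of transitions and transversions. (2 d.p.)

Under the Kimura two-parameter model, d = −½ ln(1 − 2P − Q) − ¼ ln(1 − 2Q).
1 − 2P − Q = 0.5437, giving −½ ln(0.5437) = 0.304679.
1 − 2Q = 0.8494, giving −¼ ln(0.8494) = 0.040806.
d = 0.304679 + 0.040806 = 0.345485.
Under a molecular clock d = 2μt, so t = d/(2μ) = 0.345485 / (2 × 7.2 × 10^-8) = 2.40 million years.

2.40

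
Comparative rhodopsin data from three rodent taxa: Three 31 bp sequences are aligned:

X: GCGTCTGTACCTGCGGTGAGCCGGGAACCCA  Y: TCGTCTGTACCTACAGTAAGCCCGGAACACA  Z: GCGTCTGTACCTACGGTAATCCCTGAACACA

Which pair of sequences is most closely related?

X–Y: 6/31 differ, p = 0.194, d = 0.224.
X–Z: 6/31 differ, p = 0.194, d = 0.224.
Y–Z: 4/31 differ, p = 0.129, d = 0.142.
The smallest distance is between Y and Z.

Y and Z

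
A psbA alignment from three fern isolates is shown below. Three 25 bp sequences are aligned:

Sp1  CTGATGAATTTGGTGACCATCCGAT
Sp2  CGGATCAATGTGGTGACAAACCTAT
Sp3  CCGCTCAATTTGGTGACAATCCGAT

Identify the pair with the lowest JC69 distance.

Sp1–Sp2: 6/25 differ, p = 0.240, d = 0.289.
Sp1–Sp3: 4/25 differ, p = 0.160, d = 0.180.
Sp2–Sp3: 5/25 differ, p = 0.200, d = 0.233.
The smallest distance is between Sp1 and Sp3.

Sp1 and Sp3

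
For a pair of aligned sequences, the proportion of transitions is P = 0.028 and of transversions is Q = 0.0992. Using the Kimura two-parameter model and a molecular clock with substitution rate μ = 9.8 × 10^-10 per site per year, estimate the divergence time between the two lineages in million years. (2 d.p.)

Under the Kimura two-parameter model, d = −½ ln(1 − 2P − Q) − ¼ ln(1 − 2Q).
1 − 2P − Q = 0.8448, giving −½ ln(0.8448) = 0.084328.
1 − 2Q = 0.8016, giving −¼ ln(0.8016) = 0.055286.
d = 0.084328 + 0.055286 = 0.139614.
Under a molecular clock d = 2μt, so t = d/(2μ) = 0.139614 / (2 × 9.8 × 10^-10) = 71.23 million years.

71.23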